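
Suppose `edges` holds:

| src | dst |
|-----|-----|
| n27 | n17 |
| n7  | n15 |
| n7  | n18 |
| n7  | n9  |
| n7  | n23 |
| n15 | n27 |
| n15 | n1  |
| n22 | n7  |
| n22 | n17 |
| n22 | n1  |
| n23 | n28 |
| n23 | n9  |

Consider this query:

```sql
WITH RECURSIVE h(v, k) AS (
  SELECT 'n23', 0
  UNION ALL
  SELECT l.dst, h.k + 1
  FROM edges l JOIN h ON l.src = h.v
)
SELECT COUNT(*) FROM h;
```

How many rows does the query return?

3

Base: (n23, k=0).
Iteration 1: edges from {n23} -> (n28, k=1), (n9, k=1).
Iteration 2: no outgoing edges from {n28,n9}; recursion stops.
Total rows emitted: 3.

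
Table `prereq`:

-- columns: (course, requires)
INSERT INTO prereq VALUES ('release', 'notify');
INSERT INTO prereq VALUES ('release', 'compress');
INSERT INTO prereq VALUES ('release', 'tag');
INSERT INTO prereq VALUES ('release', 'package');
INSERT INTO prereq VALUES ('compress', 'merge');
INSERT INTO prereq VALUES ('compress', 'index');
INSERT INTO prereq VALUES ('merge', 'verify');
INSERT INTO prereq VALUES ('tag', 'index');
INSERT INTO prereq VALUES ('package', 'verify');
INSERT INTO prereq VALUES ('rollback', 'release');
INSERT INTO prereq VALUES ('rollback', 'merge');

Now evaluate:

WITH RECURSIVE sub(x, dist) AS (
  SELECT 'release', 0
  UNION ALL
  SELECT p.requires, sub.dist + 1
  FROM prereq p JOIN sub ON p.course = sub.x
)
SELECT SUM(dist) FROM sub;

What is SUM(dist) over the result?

Base: (release, dist=0).
Iteration 1: edges from {release} -> (compress, dist=1), (notify, dist=1), (package, dist=1), (tag, dist=1).
Iteration 2: edges from {compress,notify,package,tag} -> (index, dist=2) x2, (merge, dist=2), (verify, dist=2). [UNION ALL keeps all 4 new rows, including repeats]
Iteration 3: edges from {index,merge,verify} -> (verify, dist=3).
Iteration 4: no outgoing edges from {verify}; recursion stops.
SUM(dist) = 0 + 1 + 1 + 1 + 1 + 2 + 2 + 2 + 2 + 3 = 15.

15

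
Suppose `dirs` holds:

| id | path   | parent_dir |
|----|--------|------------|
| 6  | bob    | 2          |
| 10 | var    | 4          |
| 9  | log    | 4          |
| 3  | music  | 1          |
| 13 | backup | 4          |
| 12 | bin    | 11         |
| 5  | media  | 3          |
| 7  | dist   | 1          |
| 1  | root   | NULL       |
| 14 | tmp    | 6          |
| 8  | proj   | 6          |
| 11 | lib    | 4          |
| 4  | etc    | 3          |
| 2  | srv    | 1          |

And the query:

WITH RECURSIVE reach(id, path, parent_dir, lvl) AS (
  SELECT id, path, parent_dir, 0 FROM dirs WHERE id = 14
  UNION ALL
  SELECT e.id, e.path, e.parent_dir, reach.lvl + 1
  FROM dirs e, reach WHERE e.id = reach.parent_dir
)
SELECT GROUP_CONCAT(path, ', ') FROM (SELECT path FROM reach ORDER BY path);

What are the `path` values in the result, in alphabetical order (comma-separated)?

bob, root, srv, tmp

Base: id=14 (tmp), parent_dir=6, lvl 0.
Iteration 1: join on id=6 -> bob (id 6, parent_dir=2, lvl 1).
Iteration 2: join on id=2 -> srv (id 2, parent_dir=1, lvl 2).
Iteration 3: join on id=1 -> root (id 1, parent_dir=NULL, lvl 3).
Iteration 4: parent_dir is NULL; no match; recursion stops.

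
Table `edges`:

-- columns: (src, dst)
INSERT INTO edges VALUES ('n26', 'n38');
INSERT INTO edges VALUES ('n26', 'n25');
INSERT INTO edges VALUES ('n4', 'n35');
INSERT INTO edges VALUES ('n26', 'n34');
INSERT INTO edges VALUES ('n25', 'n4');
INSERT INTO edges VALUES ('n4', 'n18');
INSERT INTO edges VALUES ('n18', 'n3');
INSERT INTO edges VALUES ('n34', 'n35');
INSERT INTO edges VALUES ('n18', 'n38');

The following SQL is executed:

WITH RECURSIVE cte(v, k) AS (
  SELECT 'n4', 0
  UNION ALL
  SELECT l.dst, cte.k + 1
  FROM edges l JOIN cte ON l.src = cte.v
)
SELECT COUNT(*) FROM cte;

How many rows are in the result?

5

Base: (n4, k=0).
Iteration 1: edges from {n4} -> (n18, k=1), (n35, k=1).
Iteration 2: edges from {n18,n35} -> (n3, k=2), (n38, k=2).
Iteration 3: no outgoing edges from {n3,n38}; recursion stops.
Total rows emitted: 5.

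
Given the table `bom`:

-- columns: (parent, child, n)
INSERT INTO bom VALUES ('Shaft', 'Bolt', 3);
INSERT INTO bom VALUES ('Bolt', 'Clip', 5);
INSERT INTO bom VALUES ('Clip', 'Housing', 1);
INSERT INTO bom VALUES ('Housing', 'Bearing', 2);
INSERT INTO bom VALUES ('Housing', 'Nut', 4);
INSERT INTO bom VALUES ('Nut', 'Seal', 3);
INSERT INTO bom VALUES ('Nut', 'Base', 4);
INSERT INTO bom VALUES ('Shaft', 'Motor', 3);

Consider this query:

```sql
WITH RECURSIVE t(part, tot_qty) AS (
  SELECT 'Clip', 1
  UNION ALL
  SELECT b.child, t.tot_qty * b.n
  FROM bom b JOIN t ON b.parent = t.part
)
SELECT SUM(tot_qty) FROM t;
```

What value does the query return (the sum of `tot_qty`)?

Base: (Clip, tot_qty=1).
Iteration 1: components of {Clip} -> Housing = 1*1 = 1.
Iteration 2: components of {Housing} -> Bearing = 1*2 = 2, Nut = 1*4 = 4.
Iteration 3: components of {Bearing,Nut} -> Base = 4*4 = 16, Seal = 4*3 = 12.
Iteration 4: no further components; recursion stops.
SUM(tot_qty) = 1 + 1 + 2 + 4 + 12 + 16 = 36.

36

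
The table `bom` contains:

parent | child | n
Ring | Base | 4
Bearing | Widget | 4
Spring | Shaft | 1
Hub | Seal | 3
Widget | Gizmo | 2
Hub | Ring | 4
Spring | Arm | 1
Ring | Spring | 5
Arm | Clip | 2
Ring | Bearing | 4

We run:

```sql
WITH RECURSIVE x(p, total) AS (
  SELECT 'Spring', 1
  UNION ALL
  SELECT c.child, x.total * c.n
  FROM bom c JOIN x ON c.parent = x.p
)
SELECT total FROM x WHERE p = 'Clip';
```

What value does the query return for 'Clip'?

Base: (Spring, total=1).
Iteration 1: components of {Spring} -> Arm = 1*1 = 1, Shaft = 1*1 = 1.
Iteration 2: components of {Arm,Shaft} -> Clip = 1*2 = 2.
Iteration 3: no further components; recursion stops.

2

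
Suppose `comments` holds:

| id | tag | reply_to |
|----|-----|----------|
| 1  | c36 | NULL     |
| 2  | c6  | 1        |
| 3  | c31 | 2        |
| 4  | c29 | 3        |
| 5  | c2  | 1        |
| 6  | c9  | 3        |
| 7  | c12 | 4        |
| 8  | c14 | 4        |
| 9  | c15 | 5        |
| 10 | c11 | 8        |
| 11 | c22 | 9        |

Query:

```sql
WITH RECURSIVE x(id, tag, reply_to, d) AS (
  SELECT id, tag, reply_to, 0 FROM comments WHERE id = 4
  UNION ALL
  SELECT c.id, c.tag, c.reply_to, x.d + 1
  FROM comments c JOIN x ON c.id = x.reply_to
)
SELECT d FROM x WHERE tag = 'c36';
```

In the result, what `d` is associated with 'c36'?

3

Base: id=4 (c29), reply_to=3, d 0.
Iteration 1: join on id=3 -> c31 (id 3, reply_to=2, d 1).
Iteration 2: join on id=2 -> c6 (id 2, reply_to=1, d 2).
Iteration 3: join on id=1 -> c36 (id 1, reply_to=NULL, d 3).
Iteration 4: reply_to is NULL; no match; recursion stops.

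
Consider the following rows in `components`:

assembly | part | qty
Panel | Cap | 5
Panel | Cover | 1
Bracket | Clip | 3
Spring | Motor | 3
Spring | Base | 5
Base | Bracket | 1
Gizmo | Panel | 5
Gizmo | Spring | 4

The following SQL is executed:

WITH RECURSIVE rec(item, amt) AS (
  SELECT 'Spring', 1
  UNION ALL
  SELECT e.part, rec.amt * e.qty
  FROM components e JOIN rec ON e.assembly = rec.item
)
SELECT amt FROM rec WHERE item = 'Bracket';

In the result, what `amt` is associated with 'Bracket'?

5

Base: (Spring, amt=1).
Iteration 1: components of {Spring} -> Base = 1*5 = 5, Motor = 1*3 = 3.
Iteration 2: components of {Base,Motor} -> Bracket = 5*1 = 5.
Iteration 3: components of {Bracket} -> Clip = 5*3 = 15.
Iteration 4: no further components; recursion stops.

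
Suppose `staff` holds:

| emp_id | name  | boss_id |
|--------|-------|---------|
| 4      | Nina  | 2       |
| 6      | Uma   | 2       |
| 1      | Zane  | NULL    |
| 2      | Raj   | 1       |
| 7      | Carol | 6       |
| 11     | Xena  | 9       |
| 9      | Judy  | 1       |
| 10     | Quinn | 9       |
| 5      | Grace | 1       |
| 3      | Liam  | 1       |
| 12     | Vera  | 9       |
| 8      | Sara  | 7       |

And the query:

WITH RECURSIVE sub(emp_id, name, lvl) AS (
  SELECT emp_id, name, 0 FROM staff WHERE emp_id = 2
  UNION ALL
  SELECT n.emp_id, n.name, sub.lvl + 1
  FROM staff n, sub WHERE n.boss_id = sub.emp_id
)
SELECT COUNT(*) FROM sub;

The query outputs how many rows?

5

Base: emp_id=2 (Raj) at lvl 0.
Iteration 1: rows with boss_id in {2} -> Nina (id 4, lvl 1), Uma (id 6, lvl 1).
Iteration 2: rows with boss_id in {4,6} -> Carol (id 7, lvl 2).
Iteration 3: rows with boss_id in {7} -> Sara (id 8, lvl 3).
Iteration 4: no rows with boss_id in {8}; recursion stops.
Total rows emitted: 5.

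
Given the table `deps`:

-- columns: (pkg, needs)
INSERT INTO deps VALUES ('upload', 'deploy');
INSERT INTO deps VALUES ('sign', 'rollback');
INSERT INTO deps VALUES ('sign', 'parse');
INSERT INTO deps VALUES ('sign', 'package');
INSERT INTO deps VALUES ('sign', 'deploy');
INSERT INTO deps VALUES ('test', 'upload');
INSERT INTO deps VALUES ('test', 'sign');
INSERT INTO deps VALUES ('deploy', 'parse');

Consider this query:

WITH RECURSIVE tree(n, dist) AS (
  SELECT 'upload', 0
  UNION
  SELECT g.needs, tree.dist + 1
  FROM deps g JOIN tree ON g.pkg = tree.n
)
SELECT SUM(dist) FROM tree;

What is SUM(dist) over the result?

3

Base: (upload, dist=0).
Iteration 1: edges from {upload} -> (deploy, dist=1).
Iteration 2: edges from {deploy} -> (parse, dist=2).
Iteration 3: no outgoing edges from {parse}; recursion stops.
SUM(dist) = 0 + 1 + 2 = 3.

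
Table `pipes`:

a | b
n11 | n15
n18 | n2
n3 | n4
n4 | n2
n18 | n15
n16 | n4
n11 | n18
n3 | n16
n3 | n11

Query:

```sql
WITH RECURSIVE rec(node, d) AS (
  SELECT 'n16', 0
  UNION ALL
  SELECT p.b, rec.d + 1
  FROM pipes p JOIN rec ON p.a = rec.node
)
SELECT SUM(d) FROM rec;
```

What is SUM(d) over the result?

3

Base: (n16, d=0).
Iteration 1: edges from {n16} -> (n4, d=1).
Iteration 2: edges from {n4} -> (n2, d=2).
Iteration 3: no outgoing edges from {n2}; recursion stops.
SUM(d) = 0 + 1 + 2 = 3.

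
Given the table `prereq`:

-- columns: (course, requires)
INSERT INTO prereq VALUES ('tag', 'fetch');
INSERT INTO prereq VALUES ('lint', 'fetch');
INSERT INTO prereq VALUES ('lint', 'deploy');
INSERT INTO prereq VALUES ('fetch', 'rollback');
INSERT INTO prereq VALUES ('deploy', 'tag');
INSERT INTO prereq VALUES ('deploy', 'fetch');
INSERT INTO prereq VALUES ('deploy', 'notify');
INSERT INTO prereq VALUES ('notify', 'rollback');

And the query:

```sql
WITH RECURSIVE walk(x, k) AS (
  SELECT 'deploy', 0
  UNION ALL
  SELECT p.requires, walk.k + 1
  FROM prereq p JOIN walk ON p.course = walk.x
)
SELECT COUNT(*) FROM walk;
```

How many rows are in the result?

Base: (deploy, k=0).
Iteration 1: edges from {deploy} -> (fetch, k=1), (notify, k=1), (tag, k=1).
Iteration 2: edges from {fetch,notify,tag} -> (fetch, k=2), (rollback, k=2) x2. [UNION ALL keeps all 3 new rows, including repeats]
Iteration 3: edges from {fetch,rollback} -> (rollback, k=3).
Iteration 4: no outgoing edges from {rollback}; recursion stops.
Total rows emitted: 8.

8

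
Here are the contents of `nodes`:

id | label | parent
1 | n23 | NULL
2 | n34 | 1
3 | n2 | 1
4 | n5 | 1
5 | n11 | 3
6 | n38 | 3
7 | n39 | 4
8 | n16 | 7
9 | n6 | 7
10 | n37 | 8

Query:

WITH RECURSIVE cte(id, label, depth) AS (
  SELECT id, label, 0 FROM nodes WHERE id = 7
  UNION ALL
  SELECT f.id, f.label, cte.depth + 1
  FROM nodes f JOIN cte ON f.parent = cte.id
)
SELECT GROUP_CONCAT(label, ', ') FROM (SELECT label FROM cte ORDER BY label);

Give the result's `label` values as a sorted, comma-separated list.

Base: id=7 (n39) at depth 0.
Iteration 1: rows with parent in {7} -> n16 (id 8, depth 1), n6 (id 9, depth 1).
Iteration 2: rows with parent in {8,9} -> n37 (id 10, depth 2).
Iteration 3: no rows with parent in {10}; recursion stops.

n16, n37, n39, n6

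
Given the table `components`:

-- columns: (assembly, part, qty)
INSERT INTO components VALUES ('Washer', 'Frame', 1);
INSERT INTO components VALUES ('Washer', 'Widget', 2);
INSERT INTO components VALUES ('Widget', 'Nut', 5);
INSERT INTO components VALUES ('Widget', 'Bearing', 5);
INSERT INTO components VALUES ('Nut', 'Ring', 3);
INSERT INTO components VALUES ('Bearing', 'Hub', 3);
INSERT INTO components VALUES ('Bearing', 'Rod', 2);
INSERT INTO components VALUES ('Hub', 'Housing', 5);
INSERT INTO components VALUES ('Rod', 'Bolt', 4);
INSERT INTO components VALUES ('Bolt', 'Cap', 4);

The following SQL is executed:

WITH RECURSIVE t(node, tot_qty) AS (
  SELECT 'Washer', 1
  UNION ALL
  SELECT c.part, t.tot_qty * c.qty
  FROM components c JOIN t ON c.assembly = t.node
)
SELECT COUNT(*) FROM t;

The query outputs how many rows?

11

Base: (Washer, tot_qty=1).
Iteration 1: components of {Washer} -> Frame = 1*1 = 1, Widget = 1*2 = 2.
Iteration 2: components of {Frame,Widget} -> Bearing = 2*5 = 10, Nut = 2*5 = 10.
Iteration 3: components of {Bearing,Nut} -> Hub = 10*3 = 30, Ring = 10*3 = 30, Rod = 10*2 = 20.
Iteration 4: components of {Hub,Ring,Rod} -> Bolt = 20*4 = 80, Housing = 30*5 = 150.
Iteration 5: components of {Bolt,Housing} -> Cap = 80*4 = 320.
Iteration 6: no further components; recursion stops.
Total rows emitted: 11.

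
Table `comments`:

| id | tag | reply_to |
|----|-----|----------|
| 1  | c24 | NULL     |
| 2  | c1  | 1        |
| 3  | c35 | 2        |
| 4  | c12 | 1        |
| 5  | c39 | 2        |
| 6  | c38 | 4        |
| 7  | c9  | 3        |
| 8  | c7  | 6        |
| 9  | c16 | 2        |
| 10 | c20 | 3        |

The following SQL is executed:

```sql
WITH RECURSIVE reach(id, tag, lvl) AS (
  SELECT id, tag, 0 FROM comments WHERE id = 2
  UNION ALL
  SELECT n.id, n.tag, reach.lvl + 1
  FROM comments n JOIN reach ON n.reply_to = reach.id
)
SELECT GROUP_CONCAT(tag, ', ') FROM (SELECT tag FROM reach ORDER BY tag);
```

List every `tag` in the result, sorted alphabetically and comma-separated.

c1, c16, c20, c35, c39, c9

Base: id=2 (c1) at lvl 0.
Iteration 1: rows with reply_to in {2} -> c35 (id 3, lvl 1), c39 (id 5, lvl 1), c16 (id 9, lvl 1).
Iteration 2: rows with reply_to in {3,5,9} -> c9 (id 7, lvl 2), c20 (id 10, lvl 2).
Iteration 3: no rows with reply_to in {7,10}; recursion stops.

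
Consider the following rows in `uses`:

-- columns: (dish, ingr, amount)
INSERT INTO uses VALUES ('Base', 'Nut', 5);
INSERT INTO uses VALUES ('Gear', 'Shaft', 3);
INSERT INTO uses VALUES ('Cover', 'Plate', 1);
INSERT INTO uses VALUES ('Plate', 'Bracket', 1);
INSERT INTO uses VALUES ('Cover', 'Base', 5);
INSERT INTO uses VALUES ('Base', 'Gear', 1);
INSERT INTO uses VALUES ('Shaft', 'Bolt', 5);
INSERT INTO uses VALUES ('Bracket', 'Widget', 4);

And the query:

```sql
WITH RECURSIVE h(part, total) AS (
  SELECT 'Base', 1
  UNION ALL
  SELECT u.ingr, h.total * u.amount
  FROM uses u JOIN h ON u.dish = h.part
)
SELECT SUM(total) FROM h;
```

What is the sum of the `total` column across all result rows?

25

Base: (Base, total=1).
Iteration 1: components of {Base} -> Gear = 1*1 = 1, Nut = 1*5 = 5.
Iteration 2: components of {Gear,Nut} -> Shaft = 1*3 = 3.
Iteration 3: components of {Shaft} -> Bolt = 3*5 = 15.
Iteration 4: no further components; recursion stops.
SUM(total) = 1 + 1 + 5 + 3 + 15 = 25.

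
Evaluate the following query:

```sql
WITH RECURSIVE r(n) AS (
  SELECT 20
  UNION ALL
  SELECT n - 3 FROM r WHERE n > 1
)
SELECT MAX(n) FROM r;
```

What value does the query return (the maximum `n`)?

20

Base: n=20.
Iteration 1: 20 > 1 holds -> n = 20 - 3 = 17.
Iteration 2: 17 > 1 holds -> n = 17 - 3 = 14.
Iteration 3: 14 > 1 holds -> n = 14 - 3 = 11.
Iteration 4: 11 > 1 holds -> n = 11 - 3 = 8.
Iteration 5: 8 > 1 holds -> n = 8 - 3 = 5.
Iteration 6: 5 > 1 holds -> n = 5 - 3 = 2.
Iteration 7: 2 > 1 holds -> n = 2 - 3 = -1.
Iteration 8: -1 > 1 fails; recursion stops.
n values: 20, 17, 14, 11, 8, 5, 2, -1; the maximum is 20.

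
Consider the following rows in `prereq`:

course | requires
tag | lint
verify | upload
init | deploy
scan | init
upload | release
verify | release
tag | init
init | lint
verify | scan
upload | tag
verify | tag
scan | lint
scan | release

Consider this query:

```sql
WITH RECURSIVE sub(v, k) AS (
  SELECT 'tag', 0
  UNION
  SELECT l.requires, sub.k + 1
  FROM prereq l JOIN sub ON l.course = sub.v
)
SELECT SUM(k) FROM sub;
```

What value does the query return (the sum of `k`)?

6

Base: (tag, k=0).
Iteration 1: edges from {tag} -> (init, k=1), (lint, k=1).
Iteration 2: edges from {init,lint} -> (deploy, k=2), (lint, k=2).
Iteration 3: no outgoing edges from {deploy,lint}; recursion stops.
SUM(k) = 0 + 1 + 1 + 2 + 2 = 6.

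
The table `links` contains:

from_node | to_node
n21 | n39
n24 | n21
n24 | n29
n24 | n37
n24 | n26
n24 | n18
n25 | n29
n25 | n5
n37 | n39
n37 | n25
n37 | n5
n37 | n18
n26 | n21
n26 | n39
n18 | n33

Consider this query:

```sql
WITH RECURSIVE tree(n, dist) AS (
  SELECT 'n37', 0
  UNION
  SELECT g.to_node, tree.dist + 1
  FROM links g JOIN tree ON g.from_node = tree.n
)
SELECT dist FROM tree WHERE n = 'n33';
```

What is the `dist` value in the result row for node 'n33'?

2

Base: (n37, dist=0).
Iteration 1: edges from {n37} -> (n18, dist=1), (n25, dist=1), (n39, dist=1), (n5, dist=1).
Iteration 2: edges from {n18,n25,n39,n5} -> (n29, dist=2), (n33, dist=2), (n5, dist=2).
Iteration 3: no outgoing edges from {n29,n33,n5}; recursion stops.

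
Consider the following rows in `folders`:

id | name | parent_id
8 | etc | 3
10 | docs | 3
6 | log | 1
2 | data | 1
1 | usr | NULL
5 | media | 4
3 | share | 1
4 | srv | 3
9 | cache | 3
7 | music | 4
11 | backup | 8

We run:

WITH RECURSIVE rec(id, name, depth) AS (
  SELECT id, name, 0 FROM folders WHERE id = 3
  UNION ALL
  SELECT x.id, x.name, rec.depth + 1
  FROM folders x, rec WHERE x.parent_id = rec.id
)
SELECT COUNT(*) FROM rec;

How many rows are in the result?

8

Base: id=3 (share) at depth 0.
Iteration 1: rows with parent_id in {3} -> srv (id 4, depth 1), etc (id 8, depth 1), cache (id 9, depth 1), docs (id 10, depth 1).
Iteration 2: rows with parent_id in {4,8,9,10} -> media (id 5, depth 2), music (id 7, depth 2), backup (id 11, depth 2).
Iteration 3: no rows with parent_id in {5,7,11}; recursion stops.
Total rows emitted: 8.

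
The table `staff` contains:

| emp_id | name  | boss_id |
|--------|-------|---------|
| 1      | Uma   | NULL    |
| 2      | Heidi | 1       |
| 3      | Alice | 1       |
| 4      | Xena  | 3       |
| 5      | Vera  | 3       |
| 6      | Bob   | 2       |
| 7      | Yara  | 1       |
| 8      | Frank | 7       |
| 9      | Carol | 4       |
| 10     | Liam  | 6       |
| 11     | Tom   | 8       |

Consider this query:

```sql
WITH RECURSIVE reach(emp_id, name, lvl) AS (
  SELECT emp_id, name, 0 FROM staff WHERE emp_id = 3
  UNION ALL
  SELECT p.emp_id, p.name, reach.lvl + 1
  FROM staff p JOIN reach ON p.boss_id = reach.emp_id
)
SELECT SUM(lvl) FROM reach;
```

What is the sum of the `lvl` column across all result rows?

Base: emp_id=3 (Alice) at lvl 0.
Iteration 1: rows with boss_id in {3} -> Xena (id 4, lvl 1), Vera (id 5, lvl 1).
Iteration 2: rows with boss_id in {4,5} -> Carol (id 9, lvl 2).
Iteration 3: no rows with boss_id in {9}; recursion stops.
SUM(lvl) = 0 + 1 + 1 + 2 = 4.

4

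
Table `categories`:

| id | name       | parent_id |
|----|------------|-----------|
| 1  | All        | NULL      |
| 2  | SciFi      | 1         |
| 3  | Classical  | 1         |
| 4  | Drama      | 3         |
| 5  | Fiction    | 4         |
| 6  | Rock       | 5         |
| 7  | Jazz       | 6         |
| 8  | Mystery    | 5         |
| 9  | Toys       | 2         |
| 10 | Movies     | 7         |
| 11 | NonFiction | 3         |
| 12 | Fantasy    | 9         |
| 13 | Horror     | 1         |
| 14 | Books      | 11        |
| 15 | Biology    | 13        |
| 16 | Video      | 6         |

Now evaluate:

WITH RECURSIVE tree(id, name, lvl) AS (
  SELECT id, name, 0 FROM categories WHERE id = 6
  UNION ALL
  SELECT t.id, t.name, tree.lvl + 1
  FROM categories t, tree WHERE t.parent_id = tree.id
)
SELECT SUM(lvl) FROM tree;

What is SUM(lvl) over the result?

4

Base: id=6 (Rock) at lvl 0.
Iteration 1: rows with parent_id in {6} -> Jazz (id 7, lvl 1), Video (id 16, lvl 1).
Iteration 2: rows with parent_id in {7,16} -> Movies (id 10, lvl 2).
Iteration 3: no rows with parent_id in {10}; recursion stops.
SUM(lvl) = 0 + 1 + 1 + 2 = 4.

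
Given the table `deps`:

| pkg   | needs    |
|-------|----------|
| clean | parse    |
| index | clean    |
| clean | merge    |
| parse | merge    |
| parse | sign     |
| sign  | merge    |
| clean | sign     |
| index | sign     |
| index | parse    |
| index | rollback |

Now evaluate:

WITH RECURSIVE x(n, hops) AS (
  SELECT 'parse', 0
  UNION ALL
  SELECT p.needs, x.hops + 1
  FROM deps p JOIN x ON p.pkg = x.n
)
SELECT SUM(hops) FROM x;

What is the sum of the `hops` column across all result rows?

4

Base: (parse, hops=0).
Iteration 1: edges from {parse} -> (merge, hops=1), (sign, hops=1).
Iteration 2: edges from {merge,sign} -> (merge, hops=2).
Iteration 3: no outgoing edges from {merge}; recursion stops.
SUM(hops) = 0 + 1 + 1 + 2 = 4.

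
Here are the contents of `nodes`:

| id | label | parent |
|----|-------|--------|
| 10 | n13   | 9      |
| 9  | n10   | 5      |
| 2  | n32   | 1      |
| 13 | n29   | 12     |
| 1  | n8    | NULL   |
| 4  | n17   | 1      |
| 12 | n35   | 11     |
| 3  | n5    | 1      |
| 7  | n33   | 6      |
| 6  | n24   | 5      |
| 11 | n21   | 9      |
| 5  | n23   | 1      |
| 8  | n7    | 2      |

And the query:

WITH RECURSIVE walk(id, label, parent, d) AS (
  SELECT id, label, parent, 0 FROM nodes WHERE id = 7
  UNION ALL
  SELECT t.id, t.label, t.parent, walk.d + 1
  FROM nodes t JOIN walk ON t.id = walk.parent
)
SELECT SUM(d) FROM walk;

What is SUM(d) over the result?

Base: id=7 (n33), parent=6, d 0.
Iteration 1: join on id=6 -> n24 (id 6, parent=5, d 1).
Iteration 2: join on id=5 -> n23 (id 5, parent=1, d 2).
Iteration 3: join on id=1 -> n8 (id 1, parent=NULL, d 3).
Iteration 4: parent is NULL; no match; recursion stops.
SUM(d) = 0 + 1 + 2 + 3 = 6.

6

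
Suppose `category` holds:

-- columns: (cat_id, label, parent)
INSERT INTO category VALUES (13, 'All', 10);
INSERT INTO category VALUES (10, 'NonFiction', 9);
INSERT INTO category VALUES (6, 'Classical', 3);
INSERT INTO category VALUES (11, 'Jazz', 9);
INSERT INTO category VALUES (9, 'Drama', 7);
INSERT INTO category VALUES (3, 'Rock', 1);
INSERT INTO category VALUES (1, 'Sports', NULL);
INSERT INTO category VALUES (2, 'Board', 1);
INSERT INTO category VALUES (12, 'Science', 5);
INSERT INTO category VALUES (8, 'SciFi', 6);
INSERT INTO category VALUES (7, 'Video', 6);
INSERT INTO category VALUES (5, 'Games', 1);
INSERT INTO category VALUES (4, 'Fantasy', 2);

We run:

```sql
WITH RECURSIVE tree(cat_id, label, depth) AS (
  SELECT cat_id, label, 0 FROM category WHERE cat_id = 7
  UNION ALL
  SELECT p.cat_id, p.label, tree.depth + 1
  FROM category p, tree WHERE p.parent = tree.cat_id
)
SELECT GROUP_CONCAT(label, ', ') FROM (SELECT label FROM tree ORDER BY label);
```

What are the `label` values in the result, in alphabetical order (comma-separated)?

Base: cat_id=7 (Video) at depth 0.
Iteration 1: rows with parent in {7} -> Drama (id 9, depth 1).
Iteration 2: rows with parent in {9} -> NonFiction (id 10, depth 2), Jazz (id 11, depth 2).
Iteration 3: rows with parent in {10,11} -> All (id 13, depth 3).
Iteration 4: no rows with parent in {13}; recursion stops.

All, Drama, Jazz, NonFiction, Video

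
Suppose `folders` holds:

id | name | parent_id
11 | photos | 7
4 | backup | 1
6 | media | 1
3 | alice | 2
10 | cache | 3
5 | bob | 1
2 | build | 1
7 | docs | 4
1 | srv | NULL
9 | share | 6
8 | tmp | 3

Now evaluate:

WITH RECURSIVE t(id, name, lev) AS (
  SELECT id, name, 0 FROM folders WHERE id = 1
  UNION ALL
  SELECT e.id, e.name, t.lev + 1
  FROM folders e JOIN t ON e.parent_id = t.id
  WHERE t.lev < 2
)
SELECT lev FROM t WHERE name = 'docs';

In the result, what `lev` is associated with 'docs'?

Base: id=1 (srv) at lev 0.
Iteration 1: rows with parent_id in {1} -> build (id 2, lev 1), backup (id 4, lev 1), bob (id 5, lev 1), media (id 6, lev 1).
Iteration 2: rows with parent_id in {2,4,5,6} -> alice (id 3, lev 2), docs (id 7, lev 2), share (id 9, lev 2).
Iteration 3: lev < 2 fails for all current rows; recursion stops.

2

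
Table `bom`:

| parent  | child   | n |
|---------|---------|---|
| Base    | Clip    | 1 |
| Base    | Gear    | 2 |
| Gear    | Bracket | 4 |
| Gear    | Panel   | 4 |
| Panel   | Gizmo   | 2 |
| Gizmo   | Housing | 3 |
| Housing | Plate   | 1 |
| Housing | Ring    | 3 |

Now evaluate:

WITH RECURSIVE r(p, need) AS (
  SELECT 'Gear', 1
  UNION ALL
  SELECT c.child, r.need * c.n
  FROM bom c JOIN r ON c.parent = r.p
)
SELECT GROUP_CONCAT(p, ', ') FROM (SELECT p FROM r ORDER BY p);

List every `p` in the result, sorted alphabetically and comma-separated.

Base: (Gear, need=1).
Iteration 1: components of {Gear} -> Bracket = 1*4 = 4, Panel = 1*4 = 4.
Iteration 2: components of {Bracket,Panel} -> Gizmo = 4*2 = 8.
Iteration 3: components of {Gizmo} -> Housing = 8*3 = 24.
Iteration 4: components of {Housing} -> Plate = 24*1 = 24, Ring = 24*3 = 72.
Iteration 5: no further components; recursion stops.

Bracket, Gear, Gizmo, Housing, Panel, Plate, Ring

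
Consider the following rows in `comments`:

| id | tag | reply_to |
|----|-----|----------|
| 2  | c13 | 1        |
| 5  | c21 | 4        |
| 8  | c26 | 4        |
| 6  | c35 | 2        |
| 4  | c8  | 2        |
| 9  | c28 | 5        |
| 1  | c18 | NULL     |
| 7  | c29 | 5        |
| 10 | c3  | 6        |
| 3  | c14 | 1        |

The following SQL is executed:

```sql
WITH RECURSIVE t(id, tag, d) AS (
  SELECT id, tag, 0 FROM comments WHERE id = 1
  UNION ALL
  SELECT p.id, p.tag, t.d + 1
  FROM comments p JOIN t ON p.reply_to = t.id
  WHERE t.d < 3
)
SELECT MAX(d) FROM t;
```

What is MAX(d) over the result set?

Base: id=1 (c18) at d 0.
Iteration 1: rows with reply_to in {1} -> c13 (id 2, d 1), c14 (id 3, d 1).
Iteration 2: rows with reply_to in {2,3} -> c8 (id 4, d 2), c35 (id 6, d 2).
Iteration 3: rows with reply_to in {4,6} -> c21 (id 5, d 3), c26 (id 8, d 3), c3 (id 10, d 3).
Iteration 4: d < 3 fails for all current rows; recursion stops.
d values: 0, 1, 1, 2, 2, 3, 3, 3; the maximum is 3.

3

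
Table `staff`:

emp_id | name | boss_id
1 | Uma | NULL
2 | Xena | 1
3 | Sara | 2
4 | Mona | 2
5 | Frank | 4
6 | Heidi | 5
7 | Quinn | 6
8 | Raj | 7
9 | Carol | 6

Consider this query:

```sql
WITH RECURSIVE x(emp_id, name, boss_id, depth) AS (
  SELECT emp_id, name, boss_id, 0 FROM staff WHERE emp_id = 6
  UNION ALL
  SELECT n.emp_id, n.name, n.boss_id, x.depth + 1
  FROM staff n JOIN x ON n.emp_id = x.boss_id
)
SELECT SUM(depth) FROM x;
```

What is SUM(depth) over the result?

Base: emp_id=6 (Heidi), boss_id=5, depth 0.
Iteration 1: join on emp_id=5 -> Frank (id 5, boss_id=4, depth 1).
Iteration 2: join on emp_id=4 -> Mona (id 4, boss_id=2, depth 2).
Iteration 3: join on emp_id=2 -> Xena (id 2, boss_id=1, depth 3).
Iteration 4: join on emp_id=1 -> Uma (id 1, boss_id=NULL, depth 4).
Iteration 5: boss_id is NULL; no match; recursion stops.
SUM(depth) = 0 + 1 + 2 + 3 + 4 = 10.

10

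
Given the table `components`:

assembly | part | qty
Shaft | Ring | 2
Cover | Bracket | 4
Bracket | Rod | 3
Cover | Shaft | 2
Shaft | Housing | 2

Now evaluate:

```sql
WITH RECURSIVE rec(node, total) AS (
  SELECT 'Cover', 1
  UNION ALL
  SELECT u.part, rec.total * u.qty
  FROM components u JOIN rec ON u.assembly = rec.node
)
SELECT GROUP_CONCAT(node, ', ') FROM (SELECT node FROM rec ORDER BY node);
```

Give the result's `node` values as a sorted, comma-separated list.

Base: (Cover, total=1).
Iteration 1: components of {Cover} -> Bracket = 1*4 = 4, Shaft = 1*2 = 2.
Iteration 2: components of {Bracket,Shaft} -> Housing = 2*2 = 4, Ring = 2*2 = 4, Rod = 4*3 = 12.
Iteration 3: no further components; recursion stops.

Bracket, Cover, Housing, Ring, Rod, Shaft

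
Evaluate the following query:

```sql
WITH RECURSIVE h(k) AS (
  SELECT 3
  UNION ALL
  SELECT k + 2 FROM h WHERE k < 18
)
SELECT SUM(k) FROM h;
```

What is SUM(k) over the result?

Base: k=3.
Iteration 1: 3 < 18 holds -> k = 3 + 2 = 5.
Iteration 2: 5 < 18 holds -> k = 5 + 2 = 7.
Iteration 3: 7 < 18 holds -> k = 7 + 2 = 9.
Iteration 4: 9 < 18 holds -> k = 9 + 2 = 11.
Iteration 5: 11 < 18 holds -> k = 11 + 2 = 13.
Iteration 6: 13 < 18 holds -> k = 13 + 2 = 15.
Iteration 7: 15 < 18 holds -> k = 15 + 2 = 17.
Iteration 8: 17 < 18 holds -> k = 17 + 2 = 19.
Iteration 9: 19 < 18 fails; recursion stops.
SUM(k) = 3 + 5 + 7 + 9 + 11 + 13 + 15 + 17 + 19 = 99.

99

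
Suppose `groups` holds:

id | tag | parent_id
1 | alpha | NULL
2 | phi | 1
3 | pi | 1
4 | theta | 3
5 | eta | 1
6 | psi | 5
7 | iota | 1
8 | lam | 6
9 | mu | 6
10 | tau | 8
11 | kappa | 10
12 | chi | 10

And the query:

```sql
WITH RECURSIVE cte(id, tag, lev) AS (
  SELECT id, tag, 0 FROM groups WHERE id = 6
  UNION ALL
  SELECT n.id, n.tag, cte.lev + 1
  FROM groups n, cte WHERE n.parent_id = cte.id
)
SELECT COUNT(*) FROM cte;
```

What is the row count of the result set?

Base: id=6 (psi) at lev 0.
Iteration 1: rows with parent_id in {6} -> lam (id 8, lev 1), mu (id 9, lev 1).
Iteration 2: rows with parent_id in {8,9} -> tau (id 10, lev 2).
Iteration 3: rows with parent_id in {10} -> kappa (id 11, lev 3), chi (id 12, lev 3).
Iteration 4: no rows with parent_id in {11,12}; recursion stops.
Total rows emitted: 6.

6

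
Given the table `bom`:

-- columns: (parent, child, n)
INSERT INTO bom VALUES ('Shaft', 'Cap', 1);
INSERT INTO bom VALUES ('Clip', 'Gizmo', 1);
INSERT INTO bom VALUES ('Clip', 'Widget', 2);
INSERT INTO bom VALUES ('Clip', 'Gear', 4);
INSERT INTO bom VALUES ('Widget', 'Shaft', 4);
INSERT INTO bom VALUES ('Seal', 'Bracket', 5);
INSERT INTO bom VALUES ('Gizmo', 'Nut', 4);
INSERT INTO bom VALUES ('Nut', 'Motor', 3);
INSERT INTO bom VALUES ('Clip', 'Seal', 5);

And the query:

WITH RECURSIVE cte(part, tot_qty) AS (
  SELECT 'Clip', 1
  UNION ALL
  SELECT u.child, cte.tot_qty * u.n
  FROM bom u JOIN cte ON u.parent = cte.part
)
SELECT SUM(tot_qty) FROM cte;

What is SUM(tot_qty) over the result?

70

Base: (Clip, tot_qty=1).
Iteration 1: components of {Clip} -> Gear = 1*4 = 4, Gizmo = 1*1 = 1, Seal = 1*5 = 5, Widget = 1*2 = 2.
Iteration 2: components of {Gear,Gizmo,Seal,Widget} -> Bracket = 5*5 = 25, Nut = 1*4 = 4, Shaft = 2*4 = 8.
Iteration 3: components of {Bracket,Nut,Shaft} -> Cap = 8*1 = 8, Motor = 4*3 = 12.
Iteration 4: no further components; recursion stops.
SUM(tot_qty) = 1 + 5 + 1 + 4 + 2 + 25 + 4 + 8 + 12 + 8 = 70.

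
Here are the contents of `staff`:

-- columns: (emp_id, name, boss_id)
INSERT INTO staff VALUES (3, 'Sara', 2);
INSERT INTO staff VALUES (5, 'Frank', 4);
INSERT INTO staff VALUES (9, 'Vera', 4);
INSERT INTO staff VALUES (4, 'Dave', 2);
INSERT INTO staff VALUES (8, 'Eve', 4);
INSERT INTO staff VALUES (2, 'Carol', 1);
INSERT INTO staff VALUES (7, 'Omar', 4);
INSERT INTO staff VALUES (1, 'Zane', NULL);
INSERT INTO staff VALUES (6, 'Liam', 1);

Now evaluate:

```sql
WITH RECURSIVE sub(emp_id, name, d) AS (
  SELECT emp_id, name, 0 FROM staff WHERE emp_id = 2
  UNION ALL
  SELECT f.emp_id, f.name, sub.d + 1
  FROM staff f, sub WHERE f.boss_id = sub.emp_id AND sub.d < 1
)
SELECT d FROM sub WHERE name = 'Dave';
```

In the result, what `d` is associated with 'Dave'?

Base: emp_id=2 (Carol) at d 0.
Iteration 1: rows with boss_id in {2} -> Sara (id 3, d 1), Dave (id 4, d 1).
Iteration 2: d < 1 fails for all current rows; recursion stops.

1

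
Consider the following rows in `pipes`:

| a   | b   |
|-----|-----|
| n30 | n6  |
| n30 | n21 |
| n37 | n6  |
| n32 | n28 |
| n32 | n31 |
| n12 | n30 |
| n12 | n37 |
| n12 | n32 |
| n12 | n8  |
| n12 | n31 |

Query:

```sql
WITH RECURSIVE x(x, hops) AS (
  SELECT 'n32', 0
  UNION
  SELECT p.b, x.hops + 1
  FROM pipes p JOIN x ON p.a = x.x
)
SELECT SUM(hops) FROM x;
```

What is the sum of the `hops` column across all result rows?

2

Base: (n32, hops=0).
Iteration 1: edges from {n32} -> (n28, hops=1), (n31, hops=1).
Iteration 2: no outgoing edges from {n28,n31}; recursion stops.
SUM(hops) = 0 + 1 + 1 = 2.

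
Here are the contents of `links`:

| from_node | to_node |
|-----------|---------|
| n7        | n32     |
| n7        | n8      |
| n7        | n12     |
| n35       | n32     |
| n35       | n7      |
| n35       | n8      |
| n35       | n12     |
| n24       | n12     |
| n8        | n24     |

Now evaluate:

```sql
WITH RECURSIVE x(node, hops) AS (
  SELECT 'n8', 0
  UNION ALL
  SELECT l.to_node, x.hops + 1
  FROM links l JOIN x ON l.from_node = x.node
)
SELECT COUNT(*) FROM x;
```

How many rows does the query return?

3

Base: (n8, hops=0).
Iteration 1: edges from {n8} -> (n24, hops=1).
Iteration 2: edges from {n24} -> (n12, hops=2).
Iteration 3: no outgoing edges from {n12}; recursion stops.
Total rows emitted: 3.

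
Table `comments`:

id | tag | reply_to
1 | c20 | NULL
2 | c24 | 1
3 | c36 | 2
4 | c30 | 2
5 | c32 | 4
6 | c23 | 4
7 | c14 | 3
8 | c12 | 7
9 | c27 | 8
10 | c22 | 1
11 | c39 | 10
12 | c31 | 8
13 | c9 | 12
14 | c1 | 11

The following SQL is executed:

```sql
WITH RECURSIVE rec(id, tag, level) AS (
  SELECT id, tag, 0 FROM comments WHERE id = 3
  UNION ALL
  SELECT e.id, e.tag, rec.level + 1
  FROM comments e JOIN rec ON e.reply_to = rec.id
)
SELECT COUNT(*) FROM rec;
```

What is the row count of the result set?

Base: id=3 (c36) at level 0.
Iteration 1: rows with reply_to in {3} -> c14 (id 7, level 1).
Iteration 2: rows with reply_to in {7} -> c12 (id 8, level 2).
Iteration 3: rows with reply_to in {8} -> c27 (id 9, level 3), c31 (id 12, level 3).
Iteration 4: rows with reply_to in {9,12} -> c9 (id 13, level 4).
Iteration 5: no rows with reply_to in {13}; recursion stops.
Total rows emitted: 6.

6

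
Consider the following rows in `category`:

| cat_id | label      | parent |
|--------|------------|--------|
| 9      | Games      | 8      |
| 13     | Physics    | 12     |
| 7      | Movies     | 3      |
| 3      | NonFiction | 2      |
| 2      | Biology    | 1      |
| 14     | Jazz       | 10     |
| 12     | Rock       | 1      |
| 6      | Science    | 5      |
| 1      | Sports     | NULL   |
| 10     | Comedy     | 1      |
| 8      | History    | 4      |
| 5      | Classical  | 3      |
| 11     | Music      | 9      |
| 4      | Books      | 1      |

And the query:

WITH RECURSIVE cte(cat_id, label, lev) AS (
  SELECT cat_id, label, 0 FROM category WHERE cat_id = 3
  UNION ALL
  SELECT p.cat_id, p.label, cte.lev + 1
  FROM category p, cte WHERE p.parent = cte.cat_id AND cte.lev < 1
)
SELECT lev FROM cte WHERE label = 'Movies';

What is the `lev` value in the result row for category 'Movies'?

1

Base: cat_id=3 (NonFiction) at lev 0.
Iteration 1: rows with parent in {3} -> Classical (id 5, lev 1), Movies (id 7, lev 1).
Iteration 2: lev < 1 fails for all current rows; recursion stops.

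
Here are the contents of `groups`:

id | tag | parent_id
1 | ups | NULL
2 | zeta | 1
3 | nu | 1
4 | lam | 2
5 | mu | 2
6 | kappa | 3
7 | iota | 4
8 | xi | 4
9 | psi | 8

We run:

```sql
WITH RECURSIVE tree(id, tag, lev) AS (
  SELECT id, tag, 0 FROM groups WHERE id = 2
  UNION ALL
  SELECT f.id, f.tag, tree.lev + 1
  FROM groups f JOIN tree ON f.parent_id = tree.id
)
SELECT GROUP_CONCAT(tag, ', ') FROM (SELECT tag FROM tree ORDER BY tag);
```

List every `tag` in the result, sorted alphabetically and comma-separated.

Base: id=2 (zeta) at lev 0.
Iteration 1: rows with parent_id in {2} -> lam (id 4, lev 1), mu (id 5, lev 1).
Iteration 2: rows with parent_id in {4,5} -> iota (id 7, lev 2), xi (id 8, lev 2).
Iteration 3: rows with parent_id in {7,8} -> psi (id 9, lev 3).
Iteration 4: no rows with parent_id in {9}; recursion stops.

iota, lam, mu, psi, xi, zeta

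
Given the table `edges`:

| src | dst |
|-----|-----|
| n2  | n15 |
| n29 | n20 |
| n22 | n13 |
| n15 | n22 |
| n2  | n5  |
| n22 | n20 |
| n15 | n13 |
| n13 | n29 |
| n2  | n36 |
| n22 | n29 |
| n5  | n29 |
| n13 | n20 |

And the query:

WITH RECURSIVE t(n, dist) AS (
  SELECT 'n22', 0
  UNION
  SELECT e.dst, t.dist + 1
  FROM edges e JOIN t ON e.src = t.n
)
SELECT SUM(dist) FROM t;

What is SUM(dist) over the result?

10

Base: (n22, dist=0).
Iteration 1: edges from {n22} -> (n13, dist=1), (n20, dist=1), (n29, dist=1).
Iteration 2: edges from {n13,n20,n29} -> (n20, dist=2), (n29, dist=2). [UNION drops 1 duplicate row(s)]
Iteration 3: edges from {n20,n29} -> (n20, dist=3).
Iteration 4: no outgoing edges from {n20}; recursion stops.
SUM(dist) = 0 + 1 + 1 + 1 + 2 + 2 + 3 = 10.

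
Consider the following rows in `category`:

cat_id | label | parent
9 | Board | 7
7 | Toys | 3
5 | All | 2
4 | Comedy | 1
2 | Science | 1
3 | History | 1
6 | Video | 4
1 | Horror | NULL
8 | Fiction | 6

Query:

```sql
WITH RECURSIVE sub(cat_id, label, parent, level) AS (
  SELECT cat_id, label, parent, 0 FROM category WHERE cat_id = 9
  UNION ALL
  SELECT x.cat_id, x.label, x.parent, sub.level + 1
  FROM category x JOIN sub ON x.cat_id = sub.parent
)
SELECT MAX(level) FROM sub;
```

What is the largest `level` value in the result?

3

Base: cat_id=9 (Board), parent=7, level 0.
Iteration 1: join on cat_id=7 -> Toys (id 7, parent=3, level 1).
Iteration 2: join on cat_id=3 -> History (id 3, parent=1, level 2).
Iteration 3: join on cat_id=1 -> Horror (id 1, parent=NULL, level 3).
Iteration 4: parent is NULL; no match; recursion stops.
level values: 0, 1, 2, 3; the maximum is 3.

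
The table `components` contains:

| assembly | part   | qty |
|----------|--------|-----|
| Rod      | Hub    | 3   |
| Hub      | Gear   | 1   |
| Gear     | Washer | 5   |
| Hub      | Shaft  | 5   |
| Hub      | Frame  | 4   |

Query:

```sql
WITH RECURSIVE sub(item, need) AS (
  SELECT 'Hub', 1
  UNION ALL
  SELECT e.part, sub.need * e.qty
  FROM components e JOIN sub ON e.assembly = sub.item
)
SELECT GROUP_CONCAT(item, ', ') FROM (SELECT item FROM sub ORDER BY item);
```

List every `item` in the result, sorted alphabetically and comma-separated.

Base: (Hub, need=1).
Iteration 1: components of {Hub} -> Frame = 1*4 = 4, Gear = 1*1 = 1, Shaft = 1*5 = 5.
Iteration 2: components of {Frame,Gear,Shaft} -> Washer = 1*5 = 5.
Iteration 3: no further components; recursion stops.

Frame, Gear, Hub, Shaft, Washer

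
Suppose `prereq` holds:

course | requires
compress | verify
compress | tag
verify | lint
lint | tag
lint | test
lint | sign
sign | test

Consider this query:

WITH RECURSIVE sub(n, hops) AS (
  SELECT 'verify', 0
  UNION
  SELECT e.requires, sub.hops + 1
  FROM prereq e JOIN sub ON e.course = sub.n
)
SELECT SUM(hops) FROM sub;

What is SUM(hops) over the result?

10

Base: (verify, hops=0).
Iteration 1: edges from {verify} -> (lint, hops=1).
Iteration 2: edges from {lint} -> (sign, hops=2), (tag, hops=2), (test, hops=2).
Iteration 3: edges from {sign,tag,test} -> (test, hops=3).
Iteration 4: no outgoing edges from {test}; recursion stops.
SUM(hops) = 0 + 1 + 2 + 2 + 2 + 3 = 10.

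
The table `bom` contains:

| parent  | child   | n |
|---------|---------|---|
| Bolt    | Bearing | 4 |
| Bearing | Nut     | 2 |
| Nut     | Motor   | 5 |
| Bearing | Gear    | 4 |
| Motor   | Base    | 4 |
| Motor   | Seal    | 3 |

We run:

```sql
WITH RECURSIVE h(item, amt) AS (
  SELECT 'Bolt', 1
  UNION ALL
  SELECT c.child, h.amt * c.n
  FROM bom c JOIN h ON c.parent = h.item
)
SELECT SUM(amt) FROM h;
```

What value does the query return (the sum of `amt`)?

Base: (Bolt, amt=1).
Iteration 1: components of {Bolt} -> Bearing = 1*4 = 4.
Iteration 2: components of {Bearing} -> Gear = 4*4 = 16, Nut = 4*2 = 8.
Iteration 3: components of {Gear,Nut} -> Motor = 8*5 = 40.
Iteration 4: components of {Motor} -> Base = 40*4 = 160, Seal = 40*3 = 120.
Iteration 5: no further components; recursion stops.
SUM(amt) = 1 + 4 + 8 + 16 + 40 + 160 + 120 = 349.

349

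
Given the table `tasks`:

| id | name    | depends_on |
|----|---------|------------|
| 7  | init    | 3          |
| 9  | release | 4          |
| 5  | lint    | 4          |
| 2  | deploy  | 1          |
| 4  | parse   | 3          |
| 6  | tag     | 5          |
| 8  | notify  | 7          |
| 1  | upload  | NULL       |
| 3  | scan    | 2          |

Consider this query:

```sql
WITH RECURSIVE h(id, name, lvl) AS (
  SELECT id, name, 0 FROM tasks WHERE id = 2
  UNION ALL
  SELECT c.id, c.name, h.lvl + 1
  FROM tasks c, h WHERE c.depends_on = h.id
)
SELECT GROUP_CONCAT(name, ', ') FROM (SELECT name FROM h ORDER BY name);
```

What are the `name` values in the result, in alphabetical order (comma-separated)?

deploy, init, lint, notify, parse, release, scan, tag

Base: id=2 (deploy) at lvl 0.
Iteration 1: rows with depends_on in {2} -> scan (id 3, lvl 1).
Iteration 2: rows with depends_on in {3} -> parse (id 4, lvl 2), init (id 7, lvl 2).
Iteration 3: rows with depends_on in {4,7} -> lint (id 5, lvl 3), notify (id 8, lvl 3), release (id 9, lvl 3).
Iteration 4: rows with depends_on in {5,8,9} -> tag (id 6, lvl 4).
Iteration 5: no rows with depends_on in {6}; recursion stops.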